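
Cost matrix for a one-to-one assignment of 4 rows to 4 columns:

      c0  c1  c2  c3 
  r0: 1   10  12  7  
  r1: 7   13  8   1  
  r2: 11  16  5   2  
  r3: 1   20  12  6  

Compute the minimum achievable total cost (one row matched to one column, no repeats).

optimal assignment: row0→col1 (cost 10), row1→col3 (cost 1), row2→col2 (cost 5), row3→col0 (cost 1)
total = 10 + 1 + 5 + 1 = 17

Minimum assignment cost: 17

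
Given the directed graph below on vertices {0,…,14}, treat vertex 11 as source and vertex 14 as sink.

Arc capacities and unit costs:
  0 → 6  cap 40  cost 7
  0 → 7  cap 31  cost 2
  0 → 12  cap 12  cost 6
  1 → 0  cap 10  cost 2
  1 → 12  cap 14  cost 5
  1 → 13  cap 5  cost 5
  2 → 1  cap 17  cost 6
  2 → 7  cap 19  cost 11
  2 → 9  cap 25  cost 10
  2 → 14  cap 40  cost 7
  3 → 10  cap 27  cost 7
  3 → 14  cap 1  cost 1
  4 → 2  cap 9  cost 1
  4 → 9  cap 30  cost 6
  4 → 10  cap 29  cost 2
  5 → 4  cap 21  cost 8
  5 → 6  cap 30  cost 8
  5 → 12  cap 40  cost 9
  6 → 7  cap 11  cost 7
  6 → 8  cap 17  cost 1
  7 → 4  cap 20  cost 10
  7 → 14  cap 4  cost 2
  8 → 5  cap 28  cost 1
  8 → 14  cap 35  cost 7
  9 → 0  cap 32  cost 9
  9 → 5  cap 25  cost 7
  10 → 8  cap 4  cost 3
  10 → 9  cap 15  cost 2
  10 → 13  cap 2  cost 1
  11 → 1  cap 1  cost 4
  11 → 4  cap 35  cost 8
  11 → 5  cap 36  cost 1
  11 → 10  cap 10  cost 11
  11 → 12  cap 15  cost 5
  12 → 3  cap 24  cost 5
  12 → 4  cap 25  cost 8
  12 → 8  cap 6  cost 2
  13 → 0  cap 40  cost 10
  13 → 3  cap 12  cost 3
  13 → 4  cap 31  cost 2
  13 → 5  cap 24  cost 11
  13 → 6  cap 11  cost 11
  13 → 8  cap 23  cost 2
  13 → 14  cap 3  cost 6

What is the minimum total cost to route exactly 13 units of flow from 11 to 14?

Minimum cost for 13 units: 185

shortest-cost path #1: 11→1→0→7→14 push 1 @ unit cost 10 (adds 10)
shortest-cost path #2: 11→12→3→14 push 1 @ unit cost 11 (adds 11)
shortest-cost path #3: 11→12→8→14 push 6 @ unit cost 14 (adds 84)
shortest-cost path #4: 11→4→2→14 push 5 @ unit cost 16 (adds 80)
total cost = 185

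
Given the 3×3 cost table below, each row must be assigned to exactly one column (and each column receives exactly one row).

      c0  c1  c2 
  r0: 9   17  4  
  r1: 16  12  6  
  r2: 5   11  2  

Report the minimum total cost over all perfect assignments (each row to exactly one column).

optimal assignment: row0→col2 (cost 4), row1→col1 (cost 12), row2→col0 (cost 5)
total = 4 + 12 + 5 = 21

Minimum assignment cost: 21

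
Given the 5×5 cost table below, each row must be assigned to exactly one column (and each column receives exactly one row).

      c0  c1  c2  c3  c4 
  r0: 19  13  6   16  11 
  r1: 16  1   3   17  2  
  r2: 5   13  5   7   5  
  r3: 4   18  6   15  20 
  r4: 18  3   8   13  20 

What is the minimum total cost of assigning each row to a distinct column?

optimal assignment: row0→col2 (cost 6), row1→col4 (cost 2), row2→col3 (cost 7), row3→col0 (cost 4), row4→col1 (cost 3)
total = 6 + 2 + 7 + 4 + 3 = 22

Minimum assignment cost: 22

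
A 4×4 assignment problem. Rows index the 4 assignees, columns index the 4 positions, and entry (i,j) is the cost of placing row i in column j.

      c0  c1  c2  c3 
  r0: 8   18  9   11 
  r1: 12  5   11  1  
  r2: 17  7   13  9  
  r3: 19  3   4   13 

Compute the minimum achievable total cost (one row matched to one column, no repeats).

Minimum assignment cost: 20

optimal assignment: row0→col0 (cost 8), row1→col3 (cost 1), row2→col1 (cost 7), row3→col2 (cost 4)
total = 8 + 1 + 7 + 4 = 20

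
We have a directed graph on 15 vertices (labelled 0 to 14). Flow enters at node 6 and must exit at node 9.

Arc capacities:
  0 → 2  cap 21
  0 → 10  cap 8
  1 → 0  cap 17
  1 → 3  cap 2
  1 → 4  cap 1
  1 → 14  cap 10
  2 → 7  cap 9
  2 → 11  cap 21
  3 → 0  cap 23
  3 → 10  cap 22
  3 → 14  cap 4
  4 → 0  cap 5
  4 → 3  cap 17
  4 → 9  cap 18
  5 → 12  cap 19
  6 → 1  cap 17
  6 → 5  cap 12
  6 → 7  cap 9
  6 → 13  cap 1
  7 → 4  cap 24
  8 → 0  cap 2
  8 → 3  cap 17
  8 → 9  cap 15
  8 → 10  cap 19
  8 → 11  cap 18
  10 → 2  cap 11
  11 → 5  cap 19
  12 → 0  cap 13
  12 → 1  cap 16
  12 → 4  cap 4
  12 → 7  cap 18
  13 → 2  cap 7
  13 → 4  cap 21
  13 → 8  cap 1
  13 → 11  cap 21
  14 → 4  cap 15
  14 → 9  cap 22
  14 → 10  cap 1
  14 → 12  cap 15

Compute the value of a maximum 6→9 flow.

augment #1: 6→1→4→9 bottleneck 1, total now 1
augment #2: 6→1→14→9 bottleneck 10, total now 11
augment #3: 6→7→4→9 bottleneck 9, total now 20
augment #4: 6→13→4→9 bottleneck 1, total now 21
augment #5: 6→1→3→14→9 bottleneck 2, total now 23
augment #6: 6→5→12→4→9 bottleneck 4, total now 27
augment #7: 6→5→12→7→4→9 bottleneck 3, total now 30
augment #8: 6→5→12→7→4→3→14→9 bottleneck 2, total now 32
augment #9: 6→5→12→7→4→13→8→9 bottleneck 1, total now 33

Maximum flow value: 33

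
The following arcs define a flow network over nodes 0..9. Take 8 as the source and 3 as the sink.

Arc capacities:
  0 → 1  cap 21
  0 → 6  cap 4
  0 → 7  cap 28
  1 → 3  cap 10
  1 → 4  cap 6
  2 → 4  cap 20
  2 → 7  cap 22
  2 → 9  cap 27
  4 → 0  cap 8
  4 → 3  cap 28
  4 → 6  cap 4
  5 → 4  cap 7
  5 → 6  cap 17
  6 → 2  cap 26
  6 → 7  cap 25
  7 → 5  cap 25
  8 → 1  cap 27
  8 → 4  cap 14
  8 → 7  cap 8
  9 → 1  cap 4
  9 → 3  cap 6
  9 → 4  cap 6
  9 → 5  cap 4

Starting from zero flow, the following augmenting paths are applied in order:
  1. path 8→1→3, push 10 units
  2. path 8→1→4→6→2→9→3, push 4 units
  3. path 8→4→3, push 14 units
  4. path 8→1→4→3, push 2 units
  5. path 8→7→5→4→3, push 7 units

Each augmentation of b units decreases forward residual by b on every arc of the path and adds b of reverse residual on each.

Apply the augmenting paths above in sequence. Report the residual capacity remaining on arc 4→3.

after path 1 (8→1→3, push 10): res(4,3)=28
after path 2 (8→1→4→6→2→9→3, push 4): res(4,3)=28
after path 3 (8→4→3, push 14): res(4,3)=14
after path 4 (8→1→4→3, push 2): res(4,3)=12
after path 5 (8→7→5→4→3, push 7): res(4,3)=5

Residual capacity of (4,3): 5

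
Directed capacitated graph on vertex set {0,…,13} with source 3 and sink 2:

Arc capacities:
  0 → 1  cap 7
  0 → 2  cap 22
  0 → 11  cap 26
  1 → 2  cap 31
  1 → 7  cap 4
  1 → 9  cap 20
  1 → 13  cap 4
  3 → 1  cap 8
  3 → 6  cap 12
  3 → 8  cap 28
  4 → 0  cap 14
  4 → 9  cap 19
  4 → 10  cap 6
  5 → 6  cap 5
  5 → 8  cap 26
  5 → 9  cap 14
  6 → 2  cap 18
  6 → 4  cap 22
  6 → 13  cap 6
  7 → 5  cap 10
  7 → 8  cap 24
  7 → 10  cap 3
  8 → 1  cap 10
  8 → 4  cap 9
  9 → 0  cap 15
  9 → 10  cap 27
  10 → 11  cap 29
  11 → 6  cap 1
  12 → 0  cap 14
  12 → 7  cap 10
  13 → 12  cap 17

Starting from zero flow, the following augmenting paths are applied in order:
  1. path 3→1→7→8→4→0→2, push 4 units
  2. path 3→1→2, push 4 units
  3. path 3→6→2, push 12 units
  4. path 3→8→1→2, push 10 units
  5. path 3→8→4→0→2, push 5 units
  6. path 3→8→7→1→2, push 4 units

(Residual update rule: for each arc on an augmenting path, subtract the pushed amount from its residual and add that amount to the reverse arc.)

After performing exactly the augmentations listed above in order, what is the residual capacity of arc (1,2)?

Residual capacity of (1,2): 13

after path 1 (3→1→7→8→4→0→2, push 4): res(1,2)=31
after path 2 (3→1→2, push 4): res(1,2)=27
after path 3 (3→6→2, push 12): res(1,2)=27
after path 4 (3→8→1→2, push 10): res(1,2)=17
after path 5 (3→8→4→0→2, push 5): res(1,2)=17
after path 6 (3→8→7→1→2, push 4): res(1,2)=13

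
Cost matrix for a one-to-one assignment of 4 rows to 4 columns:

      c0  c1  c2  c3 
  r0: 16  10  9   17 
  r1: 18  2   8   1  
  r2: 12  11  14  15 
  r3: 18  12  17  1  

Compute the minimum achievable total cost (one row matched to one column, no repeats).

optimal assignment: row0→col2 (cost 9), row1→col1 (cost 2), row2→col0 (cost 12), row3→col3 (cost 1)
total = 9 + 2 + 12 + 1 = 24

Minimum assignment cost: 24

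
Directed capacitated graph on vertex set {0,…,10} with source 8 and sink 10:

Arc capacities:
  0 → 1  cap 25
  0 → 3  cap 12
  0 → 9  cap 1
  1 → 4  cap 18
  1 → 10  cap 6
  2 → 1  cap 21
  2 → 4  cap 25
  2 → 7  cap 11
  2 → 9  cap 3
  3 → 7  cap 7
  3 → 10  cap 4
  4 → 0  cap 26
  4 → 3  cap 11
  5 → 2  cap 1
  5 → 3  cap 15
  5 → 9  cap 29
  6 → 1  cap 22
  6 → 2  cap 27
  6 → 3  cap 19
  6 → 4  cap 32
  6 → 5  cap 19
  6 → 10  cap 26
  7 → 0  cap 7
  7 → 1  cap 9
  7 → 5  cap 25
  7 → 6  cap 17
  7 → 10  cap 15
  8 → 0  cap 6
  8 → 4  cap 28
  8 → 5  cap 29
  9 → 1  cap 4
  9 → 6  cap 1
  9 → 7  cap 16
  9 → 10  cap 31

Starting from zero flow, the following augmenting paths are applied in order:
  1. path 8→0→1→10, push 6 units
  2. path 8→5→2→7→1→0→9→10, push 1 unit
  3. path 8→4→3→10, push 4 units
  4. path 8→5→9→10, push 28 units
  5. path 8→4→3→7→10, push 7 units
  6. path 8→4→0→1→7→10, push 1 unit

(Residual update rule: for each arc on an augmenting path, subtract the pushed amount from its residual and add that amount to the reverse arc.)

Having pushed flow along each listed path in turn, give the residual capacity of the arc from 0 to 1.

Residual capacity of (0,1): 19

after path 1 (8→0→1→10, push 6): res(0,1)=19
after path 2 (8→5→2→7→1→0→9→10, push 1): res(0,1)=20
after path 3 (8→4→3→10, push 4): res(0,1)=20
after path 4 (8→5→9→10, push 28): res(0,1)=20
after path 5 (8→4→3→7→10, push 7): res(0,1)=20
after path 6 (8→4→0→1→7→10, push 1): res(0,1)=19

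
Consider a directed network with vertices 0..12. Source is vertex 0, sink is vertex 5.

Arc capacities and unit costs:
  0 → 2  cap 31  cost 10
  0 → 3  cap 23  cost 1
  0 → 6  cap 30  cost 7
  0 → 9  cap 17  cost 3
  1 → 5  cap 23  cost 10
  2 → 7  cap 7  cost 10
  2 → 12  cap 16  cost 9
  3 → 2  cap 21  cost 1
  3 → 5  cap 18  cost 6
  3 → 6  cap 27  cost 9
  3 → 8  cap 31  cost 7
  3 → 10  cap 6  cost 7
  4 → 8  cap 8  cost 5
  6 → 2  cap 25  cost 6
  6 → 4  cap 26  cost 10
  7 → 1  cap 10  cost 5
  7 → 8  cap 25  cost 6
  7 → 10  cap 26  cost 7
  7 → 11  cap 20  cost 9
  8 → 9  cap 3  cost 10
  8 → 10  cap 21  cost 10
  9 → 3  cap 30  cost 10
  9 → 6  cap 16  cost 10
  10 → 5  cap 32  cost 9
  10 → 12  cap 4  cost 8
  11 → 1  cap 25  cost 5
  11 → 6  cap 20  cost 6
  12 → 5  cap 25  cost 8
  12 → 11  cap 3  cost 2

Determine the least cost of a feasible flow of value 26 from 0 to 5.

shortest-cost path #1: 0→3→5 push 18 @ unit cost 7 (adds 126)
shortest-cost path #2: 0→3→10→5 push 5 @ unit cost 17 (adds 85)
shortest-cost path #3: 0→2→12→5 push 3 @ unit cost 27 (adds 81)
total cost = 292

Minimum cost for 26 units: 292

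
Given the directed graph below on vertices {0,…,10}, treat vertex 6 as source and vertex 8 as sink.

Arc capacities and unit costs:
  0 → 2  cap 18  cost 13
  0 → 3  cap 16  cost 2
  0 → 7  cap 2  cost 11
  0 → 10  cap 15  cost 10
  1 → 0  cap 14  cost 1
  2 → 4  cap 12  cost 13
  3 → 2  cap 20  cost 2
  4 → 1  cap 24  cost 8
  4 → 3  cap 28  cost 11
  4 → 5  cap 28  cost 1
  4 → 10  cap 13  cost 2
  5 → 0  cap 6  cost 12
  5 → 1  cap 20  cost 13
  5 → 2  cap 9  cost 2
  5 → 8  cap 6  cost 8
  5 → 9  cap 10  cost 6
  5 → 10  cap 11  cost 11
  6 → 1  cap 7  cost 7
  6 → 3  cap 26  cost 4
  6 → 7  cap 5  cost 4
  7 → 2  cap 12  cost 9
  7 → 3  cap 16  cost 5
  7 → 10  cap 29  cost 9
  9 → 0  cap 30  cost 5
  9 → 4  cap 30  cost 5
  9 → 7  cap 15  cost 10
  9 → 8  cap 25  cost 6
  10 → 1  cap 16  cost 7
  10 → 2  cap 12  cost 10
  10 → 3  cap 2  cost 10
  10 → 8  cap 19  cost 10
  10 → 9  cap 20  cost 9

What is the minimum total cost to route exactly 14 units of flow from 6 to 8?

Minimum cost for 14 units: 367

shortest-cost path #1: 6→7→10→8 push 5 @ unit cost 23 (adds 115)
shortest-cost path #2: 6→3→2→4→5→8 push 6 @ unit cost 28 (adds 168)
shortest-cost path #3: 6→1→0→10→8 push 3 @ unit cost 28 (adds 84)
total cost = 367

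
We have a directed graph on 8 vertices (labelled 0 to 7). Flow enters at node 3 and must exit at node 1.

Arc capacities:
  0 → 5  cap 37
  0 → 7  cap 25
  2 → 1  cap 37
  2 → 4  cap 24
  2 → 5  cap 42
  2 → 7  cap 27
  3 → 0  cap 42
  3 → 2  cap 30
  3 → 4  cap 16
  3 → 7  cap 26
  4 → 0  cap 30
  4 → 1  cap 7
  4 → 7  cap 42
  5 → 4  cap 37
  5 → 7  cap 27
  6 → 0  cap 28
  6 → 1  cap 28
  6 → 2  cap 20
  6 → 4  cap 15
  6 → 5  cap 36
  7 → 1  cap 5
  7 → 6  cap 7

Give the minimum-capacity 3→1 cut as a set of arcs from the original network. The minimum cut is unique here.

Min-cut arcs: {(3,2), (4,1), (7,1), (7,6)} (total capacity 49)

augment #1: 3→2→1 push 30
augment #2: 3→4→1 push 7
augment #3: 3→7→1 push 5
augment #4: 3→7→6→1 push 7
max flow = 49; residual-reachable set from 3 gives S-side
cut edges (S→T): {(3,2), (4,1), (7,1), (7,6)} total cap 49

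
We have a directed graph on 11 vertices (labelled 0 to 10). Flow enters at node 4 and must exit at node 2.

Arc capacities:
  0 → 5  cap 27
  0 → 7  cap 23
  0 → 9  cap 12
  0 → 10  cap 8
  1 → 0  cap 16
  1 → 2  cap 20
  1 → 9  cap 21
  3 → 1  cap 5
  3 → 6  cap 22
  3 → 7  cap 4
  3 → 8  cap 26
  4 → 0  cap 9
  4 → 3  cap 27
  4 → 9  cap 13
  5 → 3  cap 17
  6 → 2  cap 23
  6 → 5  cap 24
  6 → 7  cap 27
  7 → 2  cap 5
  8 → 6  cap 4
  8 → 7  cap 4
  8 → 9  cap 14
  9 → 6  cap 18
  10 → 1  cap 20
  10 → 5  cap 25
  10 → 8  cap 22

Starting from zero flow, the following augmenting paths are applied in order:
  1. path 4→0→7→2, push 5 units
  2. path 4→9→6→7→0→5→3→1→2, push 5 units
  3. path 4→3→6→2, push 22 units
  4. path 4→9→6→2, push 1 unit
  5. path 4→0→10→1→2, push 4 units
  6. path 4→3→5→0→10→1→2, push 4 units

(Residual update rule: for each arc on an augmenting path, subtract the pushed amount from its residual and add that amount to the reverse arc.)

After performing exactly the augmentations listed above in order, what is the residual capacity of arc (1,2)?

after path 1 (4→0→7→2, push 5): res(1,2)=20
after path 2 (4→9→6→7→0→5→3→1→2, push 5): res(1,2)=15
after path 3 (4→3→6→2, push 22): res(1,2)=15
after path 4 (4→9→6→2, push 1): res(1,2)=15
after path 5 (4→0→10→1→2, push 4): res(1,2)=11
after path 6 (4→3→5→0→10→1→2, push 4): res(1,2)=7

Residual capacity of (1,2): 7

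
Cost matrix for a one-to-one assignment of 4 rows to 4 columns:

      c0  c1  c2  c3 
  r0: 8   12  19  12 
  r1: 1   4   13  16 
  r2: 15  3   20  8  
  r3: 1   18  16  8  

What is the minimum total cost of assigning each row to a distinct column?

Minimum assignment cost: 29

optimal assignment: row0→col3 (cost 12), row1→col2 (cost 13), row2→col1 (cost 3), row3→col0 (cost 1)
total = 12 + 13 + 3 + 1 = 29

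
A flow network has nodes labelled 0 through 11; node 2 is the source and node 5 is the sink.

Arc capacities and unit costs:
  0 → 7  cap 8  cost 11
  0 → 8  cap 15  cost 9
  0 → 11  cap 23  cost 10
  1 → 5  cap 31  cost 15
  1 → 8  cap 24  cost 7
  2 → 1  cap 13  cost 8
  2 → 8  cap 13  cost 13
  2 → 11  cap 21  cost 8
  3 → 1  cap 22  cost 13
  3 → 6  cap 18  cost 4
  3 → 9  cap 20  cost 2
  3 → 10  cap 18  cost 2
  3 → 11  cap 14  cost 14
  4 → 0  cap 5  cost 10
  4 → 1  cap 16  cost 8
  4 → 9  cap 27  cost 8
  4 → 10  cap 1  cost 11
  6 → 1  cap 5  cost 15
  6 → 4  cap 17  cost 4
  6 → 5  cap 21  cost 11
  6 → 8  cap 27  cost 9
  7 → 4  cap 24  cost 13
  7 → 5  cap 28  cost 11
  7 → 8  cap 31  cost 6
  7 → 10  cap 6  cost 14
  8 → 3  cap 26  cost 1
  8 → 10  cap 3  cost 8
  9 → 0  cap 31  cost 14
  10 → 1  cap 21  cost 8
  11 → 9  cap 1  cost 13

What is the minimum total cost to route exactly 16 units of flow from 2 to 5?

Minimum cost for 16 units: 386

shortest-cost path #1: 2→1→5 push 13 @ unit cost 23 (adds 299)
shortest-cost path #2: 2→8→3→6→5 push 3 @ unit cost 29 (adds 87)
total cost = 386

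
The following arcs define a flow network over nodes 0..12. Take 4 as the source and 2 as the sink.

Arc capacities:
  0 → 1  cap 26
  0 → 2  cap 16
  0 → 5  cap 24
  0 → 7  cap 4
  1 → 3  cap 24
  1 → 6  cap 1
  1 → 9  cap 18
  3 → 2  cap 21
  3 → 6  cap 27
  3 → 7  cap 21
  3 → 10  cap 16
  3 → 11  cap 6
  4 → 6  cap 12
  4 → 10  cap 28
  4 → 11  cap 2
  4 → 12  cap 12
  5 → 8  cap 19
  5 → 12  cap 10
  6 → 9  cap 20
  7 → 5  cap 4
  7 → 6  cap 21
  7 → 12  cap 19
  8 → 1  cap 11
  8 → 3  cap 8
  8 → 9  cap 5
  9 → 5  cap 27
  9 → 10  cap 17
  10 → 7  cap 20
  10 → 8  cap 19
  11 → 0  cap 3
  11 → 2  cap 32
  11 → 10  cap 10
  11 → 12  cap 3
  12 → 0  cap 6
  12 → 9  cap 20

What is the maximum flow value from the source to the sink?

Maximum flow value: 27

augment #1: 4→11→2 bottleneck 2, total now 2
augment #2: 4→12→0→2 bottleneck 6, total now 8
augment #3: 4→10→8→3→2 bottleneck 8, total now 16
augment #4: 4→10→8→1→3→2 bottleneck 11, total now 27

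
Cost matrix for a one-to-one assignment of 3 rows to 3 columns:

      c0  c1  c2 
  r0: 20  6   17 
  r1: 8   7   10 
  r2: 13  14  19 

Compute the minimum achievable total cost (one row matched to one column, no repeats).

optimal assignment: row0→col1 (cost 6), row1→col2 (cost 10), row2→col0 (cost 13)
total = 6 + 10 + 13 = 29

Minimum assignment cost: 29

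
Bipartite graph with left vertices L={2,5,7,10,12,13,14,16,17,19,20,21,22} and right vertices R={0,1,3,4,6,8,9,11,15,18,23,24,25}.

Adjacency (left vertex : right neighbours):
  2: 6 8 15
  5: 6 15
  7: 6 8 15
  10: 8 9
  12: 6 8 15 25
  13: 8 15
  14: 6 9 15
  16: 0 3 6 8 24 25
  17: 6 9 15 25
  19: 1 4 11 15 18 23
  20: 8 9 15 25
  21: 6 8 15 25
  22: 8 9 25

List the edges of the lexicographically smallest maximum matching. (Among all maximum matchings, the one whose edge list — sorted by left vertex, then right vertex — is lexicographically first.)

|M| = 7 (so the lex-smallest maximum matching has 7 edges)
process left vertices in ascending order; for each, take the smallest-labelled available neighbour that still permits 7 edges overall, or leave it unmatched if none does
lex-smallest matching: {2-6, 5-15, 7-8, 10-9, 12-25, 16-0, 19-1}

Lex-smallest maximum matching: {(2,6), (5,15), (7,8), (10,9), (12,25), (16,0), (19,1)}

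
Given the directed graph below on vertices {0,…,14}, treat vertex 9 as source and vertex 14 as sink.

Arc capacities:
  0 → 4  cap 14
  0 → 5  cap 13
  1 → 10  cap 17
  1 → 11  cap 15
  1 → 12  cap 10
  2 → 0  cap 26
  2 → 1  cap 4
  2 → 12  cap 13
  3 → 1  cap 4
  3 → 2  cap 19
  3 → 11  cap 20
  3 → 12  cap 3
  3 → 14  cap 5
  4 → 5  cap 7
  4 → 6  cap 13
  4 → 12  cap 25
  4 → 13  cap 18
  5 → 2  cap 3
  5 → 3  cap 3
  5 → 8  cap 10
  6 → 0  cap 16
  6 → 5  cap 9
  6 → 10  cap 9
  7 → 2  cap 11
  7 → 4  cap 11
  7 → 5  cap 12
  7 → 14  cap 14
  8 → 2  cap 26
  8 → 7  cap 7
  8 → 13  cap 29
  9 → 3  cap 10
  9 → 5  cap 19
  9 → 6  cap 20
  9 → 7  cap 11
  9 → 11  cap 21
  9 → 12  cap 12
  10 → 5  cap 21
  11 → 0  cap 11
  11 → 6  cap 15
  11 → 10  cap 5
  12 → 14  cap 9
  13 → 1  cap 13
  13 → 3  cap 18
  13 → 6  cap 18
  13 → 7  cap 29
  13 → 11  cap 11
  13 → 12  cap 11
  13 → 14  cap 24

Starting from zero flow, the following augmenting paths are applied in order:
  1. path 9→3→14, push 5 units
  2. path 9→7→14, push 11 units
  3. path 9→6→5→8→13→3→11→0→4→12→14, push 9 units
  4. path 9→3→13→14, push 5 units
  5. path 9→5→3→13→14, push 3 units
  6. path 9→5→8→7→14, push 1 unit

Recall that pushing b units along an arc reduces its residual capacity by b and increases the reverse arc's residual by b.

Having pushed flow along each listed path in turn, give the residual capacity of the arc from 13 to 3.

after path 1 (9→3→14, push 5): res(13,3)=18
after path 2 (9→7→14, push 11): res(13,3)=18
after path 3 (9→6→5→8→13→3→11→0→4→12→14, push 9): res(13,3)=9
after path 4 (9→3→13→14, push 5): res(13,3)=14
after path 5 (9→5→3→13→14, push 3): res(13,3)=17
after path 6 (9→5→8→7→14, push 1): res(13,3)=17

Residual capacity of (13,3): 17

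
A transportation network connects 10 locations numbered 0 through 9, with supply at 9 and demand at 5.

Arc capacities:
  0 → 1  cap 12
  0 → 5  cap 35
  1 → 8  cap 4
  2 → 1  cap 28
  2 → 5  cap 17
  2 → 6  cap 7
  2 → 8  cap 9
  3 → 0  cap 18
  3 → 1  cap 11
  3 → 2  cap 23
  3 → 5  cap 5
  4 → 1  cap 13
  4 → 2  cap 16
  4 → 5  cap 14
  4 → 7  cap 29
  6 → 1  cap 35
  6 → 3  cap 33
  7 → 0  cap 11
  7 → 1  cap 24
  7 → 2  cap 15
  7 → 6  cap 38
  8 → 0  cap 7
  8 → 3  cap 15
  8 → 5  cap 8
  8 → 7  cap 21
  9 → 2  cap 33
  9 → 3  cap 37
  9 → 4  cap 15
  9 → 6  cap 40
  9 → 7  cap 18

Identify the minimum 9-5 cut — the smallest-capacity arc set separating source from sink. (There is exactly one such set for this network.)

Min-cut arcs: {(1,8), (2,5), (2,8), (3,0), (3,5), (4,5), (7,0)} (total capacity 78)

augment #1: 9→2→5 push 17
augment #2: 9→3→5 push 5
augment #3: 9→4→5 push 14
augment #4: 9→2→8→5 push 8
augment #5: 9→3→0→5 push 18
augment #6: 9→7→0→5 push 11
augment #7: 9→2→8→0→5 push 1
augment #8: 9→2→1→8→0→5 push 4
max flow = 78; residual-reachable set from 9 gives S-side
cut edges (S→T): {(1,8), (2,5), (2,8), (3,0), (3,5), (4,5), (7,0)} total cap 78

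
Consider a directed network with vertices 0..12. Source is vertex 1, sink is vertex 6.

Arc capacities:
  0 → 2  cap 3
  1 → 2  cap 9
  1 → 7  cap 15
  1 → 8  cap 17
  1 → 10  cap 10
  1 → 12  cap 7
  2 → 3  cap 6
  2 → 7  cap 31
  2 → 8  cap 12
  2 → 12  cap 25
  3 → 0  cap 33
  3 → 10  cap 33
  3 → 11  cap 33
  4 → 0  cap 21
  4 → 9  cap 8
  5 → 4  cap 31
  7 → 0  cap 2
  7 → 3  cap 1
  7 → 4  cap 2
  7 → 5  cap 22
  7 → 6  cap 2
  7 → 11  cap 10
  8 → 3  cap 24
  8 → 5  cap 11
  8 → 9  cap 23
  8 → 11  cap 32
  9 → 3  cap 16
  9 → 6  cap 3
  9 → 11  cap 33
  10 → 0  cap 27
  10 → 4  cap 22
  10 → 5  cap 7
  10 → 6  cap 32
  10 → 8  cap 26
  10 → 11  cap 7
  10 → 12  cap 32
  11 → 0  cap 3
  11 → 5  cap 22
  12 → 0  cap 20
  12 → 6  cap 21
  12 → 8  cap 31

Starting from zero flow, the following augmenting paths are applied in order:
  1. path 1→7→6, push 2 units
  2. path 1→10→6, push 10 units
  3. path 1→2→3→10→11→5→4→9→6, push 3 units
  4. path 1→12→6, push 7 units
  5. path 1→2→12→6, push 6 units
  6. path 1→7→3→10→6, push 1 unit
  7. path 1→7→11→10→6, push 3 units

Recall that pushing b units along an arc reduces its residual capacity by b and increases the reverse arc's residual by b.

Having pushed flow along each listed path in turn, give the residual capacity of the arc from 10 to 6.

Residual capacity of (10,6): 18

after path 1 (1→7→6, push 2): res(10,6)=32
after path 2 (1→10→6, push 10): res(10,6)=22
after path 3 (1→2→3→10→11→5→4→9→6, push 3): res(10,6)=22
after path 4 (1→12→6, push 7): res(10,6)=22
after path 5 (1→2→12→6, push 6): res(10,6)=22
after path 6 (1→7→3→10→6, push 1): res(10,6)=21
after path 7 (1→7→11→10→6, push 3): res(10,6)=18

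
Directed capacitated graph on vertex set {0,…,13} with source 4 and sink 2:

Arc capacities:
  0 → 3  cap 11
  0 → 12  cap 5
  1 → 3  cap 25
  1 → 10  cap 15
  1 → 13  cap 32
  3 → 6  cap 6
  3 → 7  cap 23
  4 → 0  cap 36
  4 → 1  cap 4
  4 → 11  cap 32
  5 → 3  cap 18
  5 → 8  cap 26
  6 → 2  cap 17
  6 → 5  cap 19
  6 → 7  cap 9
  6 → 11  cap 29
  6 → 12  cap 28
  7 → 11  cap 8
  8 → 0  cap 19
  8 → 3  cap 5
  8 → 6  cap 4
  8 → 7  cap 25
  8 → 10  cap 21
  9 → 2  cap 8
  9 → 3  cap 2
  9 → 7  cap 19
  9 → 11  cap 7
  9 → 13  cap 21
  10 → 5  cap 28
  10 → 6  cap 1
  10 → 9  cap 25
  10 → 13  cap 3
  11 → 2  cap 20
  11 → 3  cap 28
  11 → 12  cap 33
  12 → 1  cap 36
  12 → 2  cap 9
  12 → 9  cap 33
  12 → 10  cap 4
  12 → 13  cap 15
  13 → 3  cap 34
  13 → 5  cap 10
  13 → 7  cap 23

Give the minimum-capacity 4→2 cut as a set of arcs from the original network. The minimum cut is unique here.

augment #1: 4→11→2 push 20
augment #2: 4→0→12→2 push 5
augment #3: 4→11→12→2 push 4
augment #4: 4→0→3→6→2 push 6
augment #5: 4→1→10→6→2 push 1
augment #6: 4→1→10→9→2 push 3
augment #7: 4→11→12→9→2 push 5
augment #8: 4→11→12→10→5→8→6→2 push 3
augment #9: 4→0→3→7→11→12→10→5→8→6→2 push 1
max flow = 48; residual-reachable set from 4 gives S-side
cut edges (S→T): {(3,6), (8,6), (9,2), (10,6), (11,2), (12,2)} total cap 48

Min-cut arcs: {(3,6), (8,6), (9,2), (10,6), (11,2), (12,2)} (total capacity 48)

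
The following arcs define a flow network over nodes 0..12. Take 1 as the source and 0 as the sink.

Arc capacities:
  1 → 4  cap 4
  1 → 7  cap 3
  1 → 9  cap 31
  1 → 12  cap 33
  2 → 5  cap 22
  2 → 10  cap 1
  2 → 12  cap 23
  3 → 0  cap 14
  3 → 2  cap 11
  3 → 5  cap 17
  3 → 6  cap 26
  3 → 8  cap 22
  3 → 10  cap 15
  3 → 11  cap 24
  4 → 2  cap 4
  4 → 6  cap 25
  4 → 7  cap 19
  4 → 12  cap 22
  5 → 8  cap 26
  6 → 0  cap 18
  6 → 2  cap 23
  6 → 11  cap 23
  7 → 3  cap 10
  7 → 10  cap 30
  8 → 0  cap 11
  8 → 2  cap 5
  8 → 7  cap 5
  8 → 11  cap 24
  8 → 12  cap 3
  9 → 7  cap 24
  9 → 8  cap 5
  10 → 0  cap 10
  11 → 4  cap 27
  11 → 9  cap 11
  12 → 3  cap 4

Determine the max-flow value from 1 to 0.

Maximum flow value: 33

augment #1: 1→4→6→0 bottleneck 4, total now 4
augment #2: 1→7→3→0 bottleneck 3, total now 7
augment #3: 1→9→8→0 bottleneck 5, total now 12
augment #4: 1→12→3→0 bottleneck 4, total now 16
augment #5: 1→9→7→3→0 bottleneck 7, total now 23
augment #6: 1→9→7→10→0 bottleneck 10, total now 33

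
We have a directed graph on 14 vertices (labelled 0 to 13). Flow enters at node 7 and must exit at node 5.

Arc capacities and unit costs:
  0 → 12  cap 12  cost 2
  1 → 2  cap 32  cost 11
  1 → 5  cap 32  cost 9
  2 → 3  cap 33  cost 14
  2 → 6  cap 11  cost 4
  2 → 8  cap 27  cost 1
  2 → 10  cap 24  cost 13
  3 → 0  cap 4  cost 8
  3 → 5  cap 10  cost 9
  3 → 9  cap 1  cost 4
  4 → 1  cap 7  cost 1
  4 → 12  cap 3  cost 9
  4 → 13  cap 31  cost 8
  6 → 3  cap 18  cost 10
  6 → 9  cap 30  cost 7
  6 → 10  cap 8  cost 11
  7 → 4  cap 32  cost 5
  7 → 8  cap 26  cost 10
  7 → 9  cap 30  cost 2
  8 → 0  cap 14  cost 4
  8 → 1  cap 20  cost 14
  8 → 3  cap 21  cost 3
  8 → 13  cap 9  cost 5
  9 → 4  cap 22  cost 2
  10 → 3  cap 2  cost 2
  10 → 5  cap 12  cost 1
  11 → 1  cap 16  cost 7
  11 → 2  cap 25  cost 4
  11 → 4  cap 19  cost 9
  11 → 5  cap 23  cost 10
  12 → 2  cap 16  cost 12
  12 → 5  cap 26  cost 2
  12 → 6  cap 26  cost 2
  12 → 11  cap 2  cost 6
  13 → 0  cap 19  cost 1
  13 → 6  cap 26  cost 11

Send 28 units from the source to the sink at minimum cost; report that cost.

Minimum cost for 28 units: 479

shortest-cost path #1: 7→9→4→1→5 push 7 @ unit cost 14 (adds 98)
shortest-cost path #2: 7→9→4→12→5 push 3 @ unit cost 15 (adds 45)
shortest-cost path #3: 7→9→4→13→0→12→5 push 12 @ unit cost 17 (adds 204)
shortest-cost path #4: 7→8→3→5 push 6 @ unit cost 22 (adds 132)
total cost = 479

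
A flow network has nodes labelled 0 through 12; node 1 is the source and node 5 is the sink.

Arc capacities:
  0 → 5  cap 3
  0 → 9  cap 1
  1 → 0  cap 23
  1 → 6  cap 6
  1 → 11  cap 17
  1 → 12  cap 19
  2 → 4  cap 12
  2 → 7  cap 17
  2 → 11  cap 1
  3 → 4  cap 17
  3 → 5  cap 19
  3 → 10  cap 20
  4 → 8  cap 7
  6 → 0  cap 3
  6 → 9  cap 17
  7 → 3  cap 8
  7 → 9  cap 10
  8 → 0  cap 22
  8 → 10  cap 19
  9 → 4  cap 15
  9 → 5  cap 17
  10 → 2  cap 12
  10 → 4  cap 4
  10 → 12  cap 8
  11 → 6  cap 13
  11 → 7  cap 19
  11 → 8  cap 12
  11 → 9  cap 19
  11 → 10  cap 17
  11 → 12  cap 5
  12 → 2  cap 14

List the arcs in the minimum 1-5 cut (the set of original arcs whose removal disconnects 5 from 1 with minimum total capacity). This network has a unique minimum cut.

Min-cut arcs: {(0,5), (7,3), (9,5)} (total capacity 28)

augment #1: 1→0→5 push 3
augment #2: 1→0→9→5 push 1
augment #3: 1→6→9→5 push 6
augment #4: 1→11→9→5 push 10
augment #5: 1→11→7→3→5 push 7
augment #6: 1→12→2→7→3→5 push 1
max flow = 28; residual-reachable set from 1 gives S-side
cut edges (S→T): {(0,5), (7,3), (9,5)} total cap 28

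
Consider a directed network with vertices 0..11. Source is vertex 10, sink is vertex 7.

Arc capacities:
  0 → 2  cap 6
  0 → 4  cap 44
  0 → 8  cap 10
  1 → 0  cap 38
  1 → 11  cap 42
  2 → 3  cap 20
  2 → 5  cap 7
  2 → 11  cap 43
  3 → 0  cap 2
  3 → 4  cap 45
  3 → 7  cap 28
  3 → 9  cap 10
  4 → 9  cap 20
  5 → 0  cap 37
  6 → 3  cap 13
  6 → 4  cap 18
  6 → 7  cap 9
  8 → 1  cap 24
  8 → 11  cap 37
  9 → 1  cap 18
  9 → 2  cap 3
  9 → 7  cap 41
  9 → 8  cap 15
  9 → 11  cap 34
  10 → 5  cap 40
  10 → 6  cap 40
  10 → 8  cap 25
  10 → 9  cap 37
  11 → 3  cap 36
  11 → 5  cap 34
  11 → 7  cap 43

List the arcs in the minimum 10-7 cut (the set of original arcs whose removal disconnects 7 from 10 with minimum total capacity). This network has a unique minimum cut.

Min-cut arcs: {(0,2), (0,8), (4,9), (6,3), (6,7), (10,8), (10,9)} (total capacity 120)

augment #1: 10→6→7 push 9
augment #2: 10→9→7 push 37
augment #3: 10→6→3→7 push 13
augment #4: 10→8→11→7 push 25
augment #5: 10→6→4→9→7 push 4
augment #6: 10→5→0→2→3→7 push 6
augment #7: 10→5→0→8→11→7 push 10
augment #8: 10→6→4→9→11→7 push 8
augment #9: 10→6→4→9→2→3→7 push 3
augment #10: 10→6→4→9→11→3→7 push 3
augment #11: 10→5→0→4→9→11→3→7 push 2
max flow = 120; residual-reachable set from 10 gives S-side
cut edges (S→T): {(0,2), (0,8), (4,9), (6,3), (6,7), (10,8), (10,9)} total cap 120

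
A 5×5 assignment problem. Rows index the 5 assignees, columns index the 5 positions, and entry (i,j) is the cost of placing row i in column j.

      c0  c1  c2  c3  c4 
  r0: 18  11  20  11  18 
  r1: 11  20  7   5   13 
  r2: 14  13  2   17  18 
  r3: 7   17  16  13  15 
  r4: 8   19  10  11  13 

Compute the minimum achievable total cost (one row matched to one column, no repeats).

Minimum assignment cost: 38

optimal assignment: row0→col1 (cost 11), row1→col3 (cost 5), row2→col2 (cost 2), row3→col0 (cost 7), row4→col4 (cost 13)
total = 11 + 5 + 2 + 7 + 13 = 38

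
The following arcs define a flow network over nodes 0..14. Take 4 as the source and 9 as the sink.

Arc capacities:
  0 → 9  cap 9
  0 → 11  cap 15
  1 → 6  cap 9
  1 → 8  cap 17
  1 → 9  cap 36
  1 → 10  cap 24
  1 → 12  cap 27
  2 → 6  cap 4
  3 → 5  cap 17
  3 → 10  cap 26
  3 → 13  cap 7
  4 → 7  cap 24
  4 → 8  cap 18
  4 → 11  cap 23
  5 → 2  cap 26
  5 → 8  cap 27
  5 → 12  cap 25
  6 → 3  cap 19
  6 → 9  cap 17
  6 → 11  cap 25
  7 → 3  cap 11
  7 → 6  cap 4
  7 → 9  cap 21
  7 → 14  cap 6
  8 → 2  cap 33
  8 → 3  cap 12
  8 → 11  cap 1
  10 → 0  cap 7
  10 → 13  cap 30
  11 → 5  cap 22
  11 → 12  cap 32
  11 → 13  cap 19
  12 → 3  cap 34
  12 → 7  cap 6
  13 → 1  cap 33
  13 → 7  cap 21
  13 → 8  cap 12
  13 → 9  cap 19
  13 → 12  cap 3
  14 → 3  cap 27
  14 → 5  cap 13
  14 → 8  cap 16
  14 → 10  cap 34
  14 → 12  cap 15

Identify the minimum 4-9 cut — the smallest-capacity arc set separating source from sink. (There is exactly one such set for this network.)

augment #1: 4→7→9 push 21
augment #2: 4→7→6→9 push 3
augment #3: 4→11→13→9 push 19
augment #4: 4→8→2→6→9 push 4
augment #5: 4→8→3→10→0→9 push 7
augment #6: 4→8→3→13→1→9 push 5
augment #7: 4→11→12→7→6→9 push 1
augment #8: 4→11→12→3→13→1→9 push 2
augment #9: 4→11→12→3→10→13→1→9 push 1
augment #10: 4→8→11→12→3→10→13→1→9 push 1
max flow = 64; residual-reachable set from 4 gives S-side
cut edges (S→T): {(2,6), (4,7), (4,11), (8,3), (8,11)} total cap 64

Min-cut arcs: {(2,6), (4,7), (4,11), (8,3), (8,11)} (total capacity 64)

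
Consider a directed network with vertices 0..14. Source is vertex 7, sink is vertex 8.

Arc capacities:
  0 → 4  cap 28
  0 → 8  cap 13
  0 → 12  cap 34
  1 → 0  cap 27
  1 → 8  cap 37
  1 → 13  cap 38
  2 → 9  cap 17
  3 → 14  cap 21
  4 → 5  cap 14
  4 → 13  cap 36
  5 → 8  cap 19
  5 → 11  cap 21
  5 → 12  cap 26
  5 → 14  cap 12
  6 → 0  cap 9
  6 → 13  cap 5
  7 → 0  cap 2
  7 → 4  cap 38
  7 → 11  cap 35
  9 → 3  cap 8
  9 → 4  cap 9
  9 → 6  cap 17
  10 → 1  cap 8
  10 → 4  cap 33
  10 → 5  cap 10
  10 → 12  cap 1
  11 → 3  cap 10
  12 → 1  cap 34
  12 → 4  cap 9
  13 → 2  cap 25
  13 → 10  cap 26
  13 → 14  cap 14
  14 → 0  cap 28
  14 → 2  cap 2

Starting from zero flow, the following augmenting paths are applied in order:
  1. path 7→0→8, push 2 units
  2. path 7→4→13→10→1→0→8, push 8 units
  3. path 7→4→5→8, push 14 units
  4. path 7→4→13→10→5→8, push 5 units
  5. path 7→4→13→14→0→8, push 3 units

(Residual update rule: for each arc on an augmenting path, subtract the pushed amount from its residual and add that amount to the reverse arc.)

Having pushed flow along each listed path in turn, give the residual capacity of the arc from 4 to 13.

after path 1 (7→0→8, push 2): res(4,13)=36
after path 2 (7→4→13→10→1→0→8, push 8): res(4,13)=28
after path 3 (7→4→5→8, push 14): res(4,13)=28
after path 4 (7→4→13→10→5→8, push 5): res(4,13)=23
after path 5 (7→4→13→14→0→8, push 3): res(4,13)=20

Residual capacity of (4,13): 20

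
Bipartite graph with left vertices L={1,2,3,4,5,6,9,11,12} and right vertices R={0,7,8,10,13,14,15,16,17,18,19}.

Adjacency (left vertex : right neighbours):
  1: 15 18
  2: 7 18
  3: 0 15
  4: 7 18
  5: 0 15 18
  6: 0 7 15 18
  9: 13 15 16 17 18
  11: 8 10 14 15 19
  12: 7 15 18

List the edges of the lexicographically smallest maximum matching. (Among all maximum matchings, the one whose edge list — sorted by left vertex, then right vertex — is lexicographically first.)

|M| = 6 (so the lex-smallest maximum matching has 6 edges)
process left vertices in ascending order; for each, take the smallest-labelled available neighbour that still permits 6 edges overall, or leave it unmatched if none does
lex-smallest matching: {1-15, 2-7, 3-0, 4-18, 9-13, 11-8}

Lex-smallest maximum matching: {(1,15), (2,7), (3,0), (4,18), (9,13), (11,8)}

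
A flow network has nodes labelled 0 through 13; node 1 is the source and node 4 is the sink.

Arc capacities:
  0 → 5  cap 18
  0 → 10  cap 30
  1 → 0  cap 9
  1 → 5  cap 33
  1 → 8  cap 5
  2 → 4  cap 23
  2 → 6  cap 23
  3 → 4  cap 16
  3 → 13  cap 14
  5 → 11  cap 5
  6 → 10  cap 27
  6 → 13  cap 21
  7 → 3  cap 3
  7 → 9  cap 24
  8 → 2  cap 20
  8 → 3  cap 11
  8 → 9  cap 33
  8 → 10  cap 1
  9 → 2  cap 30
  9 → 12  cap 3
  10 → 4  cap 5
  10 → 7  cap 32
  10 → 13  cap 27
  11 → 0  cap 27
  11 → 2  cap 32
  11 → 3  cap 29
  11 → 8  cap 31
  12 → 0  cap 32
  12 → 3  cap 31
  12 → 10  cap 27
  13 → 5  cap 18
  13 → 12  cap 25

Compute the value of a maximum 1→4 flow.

Maximum flow value: 19

augment #1: 1→0→10→4 bottleneck 5, total now 5
augment #2: 1→8→2→4 bottleneck 5, total now 10
augment #3: 1→5→11→2→4 bottleneck 5, total now 15
augment #4: 1→0→10→7→3→4 bottleneck 3, total now 18
augment #5: 1→0→10→7→9→2→4 bottleneck 1, total now 19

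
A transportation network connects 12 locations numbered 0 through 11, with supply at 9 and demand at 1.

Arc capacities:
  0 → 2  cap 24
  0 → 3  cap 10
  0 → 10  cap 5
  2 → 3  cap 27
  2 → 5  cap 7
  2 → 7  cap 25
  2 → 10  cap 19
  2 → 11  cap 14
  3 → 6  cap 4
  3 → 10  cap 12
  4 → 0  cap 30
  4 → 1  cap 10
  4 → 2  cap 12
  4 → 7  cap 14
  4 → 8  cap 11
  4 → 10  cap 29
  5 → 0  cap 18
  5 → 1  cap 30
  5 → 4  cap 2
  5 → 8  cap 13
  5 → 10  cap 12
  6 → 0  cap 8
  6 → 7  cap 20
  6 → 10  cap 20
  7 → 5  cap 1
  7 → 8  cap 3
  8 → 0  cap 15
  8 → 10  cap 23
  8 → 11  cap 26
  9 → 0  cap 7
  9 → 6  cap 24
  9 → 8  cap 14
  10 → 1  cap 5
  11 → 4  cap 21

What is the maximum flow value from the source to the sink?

augment #1: 9→0→10→1 bottleneck 5, total now 5
augment #2: 9→0→2→5→1 bottleneck 2, total now 7
augment #3: 9→6→7→5→1 bottleneck 1, total now 8
augment #4: 9→8→11→4→1 bottleneck 10, total now 18
augment #5: 9→6→0→2→5→1 bottleneck 5, total now 23

Maximum flow value: 23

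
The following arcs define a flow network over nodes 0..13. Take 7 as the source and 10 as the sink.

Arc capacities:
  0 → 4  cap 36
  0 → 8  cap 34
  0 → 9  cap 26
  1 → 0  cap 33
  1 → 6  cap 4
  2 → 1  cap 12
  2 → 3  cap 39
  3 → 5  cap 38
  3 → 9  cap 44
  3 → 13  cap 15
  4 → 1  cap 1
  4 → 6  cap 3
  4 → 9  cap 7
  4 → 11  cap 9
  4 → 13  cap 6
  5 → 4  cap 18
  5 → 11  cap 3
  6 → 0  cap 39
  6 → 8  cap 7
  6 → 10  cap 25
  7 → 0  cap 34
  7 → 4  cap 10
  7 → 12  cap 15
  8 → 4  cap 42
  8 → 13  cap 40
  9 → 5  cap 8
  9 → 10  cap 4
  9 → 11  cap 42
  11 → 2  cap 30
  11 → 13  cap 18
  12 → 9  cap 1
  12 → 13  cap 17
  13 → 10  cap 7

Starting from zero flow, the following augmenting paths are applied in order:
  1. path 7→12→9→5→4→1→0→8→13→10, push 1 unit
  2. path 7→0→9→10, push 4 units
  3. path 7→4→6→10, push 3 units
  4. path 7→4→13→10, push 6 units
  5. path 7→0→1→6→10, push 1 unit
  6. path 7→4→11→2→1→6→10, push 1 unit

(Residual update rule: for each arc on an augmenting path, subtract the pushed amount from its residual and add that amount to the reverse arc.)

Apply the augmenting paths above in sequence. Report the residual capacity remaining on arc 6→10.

after path 1 (7→12→9→5→4→1→0→8→13→10, push 1): res(6,10)=25
after path 2 (7→0→9→10, push 4): res(6,10)=25
after path 3 (7→4→6→10, push 3): res(6,10)=22
after path 4 (7→4→13→10, push 6): res(6,10)=22
after path 5 (7→0→1→6→10, push 1): res(6,10)=21
after path 6 (7→4→11→2→1→6→10, push 1): res(6,10)=20

Residual capacity of (6,10): 20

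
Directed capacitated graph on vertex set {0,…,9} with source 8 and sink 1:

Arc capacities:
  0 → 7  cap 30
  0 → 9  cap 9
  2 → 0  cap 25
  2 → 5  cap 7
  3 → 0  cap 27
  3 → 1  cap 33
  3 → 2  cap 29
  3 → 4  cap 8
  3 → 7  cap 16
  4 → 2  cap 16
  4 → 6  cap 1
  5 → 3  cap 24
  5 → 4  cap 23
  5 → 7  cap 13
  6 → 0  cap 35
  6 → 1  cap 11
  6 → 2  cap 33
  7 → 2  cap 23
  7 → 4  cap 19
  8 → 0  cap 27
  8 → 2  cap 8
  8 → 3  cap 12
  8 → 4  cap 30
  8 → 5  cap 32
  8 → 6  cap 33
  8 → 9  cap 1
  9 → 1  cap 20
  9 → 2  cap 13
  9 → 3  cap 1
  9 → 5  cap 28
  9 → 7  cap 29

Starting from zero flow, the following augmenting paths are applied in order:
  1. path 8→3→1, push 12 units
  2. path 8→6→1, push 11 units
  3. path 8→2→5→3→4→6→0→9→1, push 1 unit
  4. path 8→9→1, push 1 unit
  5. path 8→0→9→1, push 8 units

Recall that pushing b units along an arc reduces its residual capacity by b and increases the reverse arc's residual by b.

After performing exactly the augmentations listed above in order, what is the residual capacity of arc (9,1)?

Residual capacity of (9,1): 10

after path 1 (8→3→1, push 12): res(9,1)=20
after path 2 (8→6→1, push 11): res(9,1)=20
after path 3 (8→2→5→3→4→6→0→9→1, push 1): res(9,1)=19
after path 4 (8→9→1, push 1): res(9,1)=18
after path 5 (8→0→9→1, push 8): res(9,1)=10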